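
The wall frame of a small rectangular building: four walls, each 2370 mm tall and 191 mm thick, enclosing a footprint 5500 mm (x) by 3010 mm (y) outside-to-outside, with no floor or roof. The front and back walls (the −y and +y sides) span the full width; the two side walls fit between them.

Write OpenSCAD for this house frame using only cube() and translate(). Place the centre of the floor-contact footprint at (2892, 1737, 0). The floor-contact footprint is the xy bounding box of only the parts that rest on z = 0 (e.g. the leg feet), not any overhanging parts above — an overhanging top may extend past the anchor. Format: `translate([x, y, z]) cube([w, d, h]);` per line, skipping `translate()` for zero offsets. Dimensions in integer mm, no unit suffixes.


translate([142, 232, 0]) cube([5500, 191, 2370]);
translate([142, 3051, 0]) cube([5500, 191, 2370]);
translate([142, 423, 0]) cube([191, 2628, 2370]);
translate([5451, 423, 0]) cube([191, 2628, 2370]);


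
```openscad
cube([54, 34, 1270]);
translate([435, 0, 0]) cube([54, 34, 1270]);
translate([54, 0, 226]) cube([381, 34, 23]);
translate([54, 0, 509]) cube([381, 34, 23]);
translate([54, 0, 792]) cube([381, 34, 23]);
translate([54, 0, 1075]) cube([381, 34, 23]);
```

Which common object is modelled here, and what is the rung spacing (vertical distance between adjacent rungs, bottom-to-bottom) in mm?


A ladder. The rung spacing is 283 mm.

Two tall 54×34 posts with 4 short bars between them — a ladder. Adjacent rungs sit at z = 226 and z = 509, so the spacing is 509 − 226 = 283 mm.


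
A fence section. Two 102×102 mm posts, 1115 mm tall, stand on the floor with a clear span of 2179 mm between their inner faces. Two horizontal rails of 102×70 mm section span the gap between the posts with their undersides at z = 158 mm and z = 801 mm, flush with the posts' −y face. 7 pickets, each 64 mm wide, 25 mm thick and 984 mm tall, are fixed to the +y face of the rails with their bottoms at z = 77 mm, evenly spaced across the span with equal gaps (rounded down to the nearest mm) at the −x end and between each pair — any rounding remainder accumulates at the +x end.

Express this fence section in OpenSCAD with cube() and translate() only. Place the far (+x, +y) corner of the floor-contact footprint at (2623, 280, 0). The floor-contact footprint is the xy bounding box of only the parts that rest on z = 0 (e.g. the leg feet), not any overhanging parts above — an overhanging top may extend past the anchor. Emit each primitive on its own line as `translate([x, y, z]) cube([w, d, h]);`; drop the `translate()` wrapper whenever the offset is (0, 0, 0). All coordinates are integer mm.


translate([240, 178, 0]) cube([102, 102, 1115]);
translate([2521, 178, 0]) cube([102, 102, 1115]);
translate([342, 178, 158]) cube([2179, 102, 70]);
translate([342, 178, 801]) cube([2179, 102, 70]);
translate([558, 280, 77]) cube([64, 25, 984]);
translate([838, 280, 77]) cube([64, 25, 984]);
translate([1118, 280, 77]) cube([64, 25, 984]);
translate([1398, 280, 77]) cube([64, 25, 984]);
translate([1678, 280, 77]) cube([64, 25, 984]);
translate([1958, 280, 77]) cube([64, 25, 984]);
translate([2238, 280, 77]) cube([64, 25, 984]);


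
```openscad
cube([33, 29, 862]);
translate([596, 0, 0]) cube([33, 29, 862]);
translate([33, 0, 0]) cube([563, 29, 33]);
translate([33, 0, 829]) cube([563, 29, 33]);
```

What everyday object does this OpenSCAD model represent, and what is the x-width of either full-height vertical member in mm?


A picture frame. The border width is 33 mm.

Four thin pieces enclosing a rectangular opening — a picture frame. The two full-height stiles are 862 mm tall; the top rail sits at z = 829 and is 33 mm tall, so the border above the opening is 862 − 829 = 33 mm, matching the stile x-width.


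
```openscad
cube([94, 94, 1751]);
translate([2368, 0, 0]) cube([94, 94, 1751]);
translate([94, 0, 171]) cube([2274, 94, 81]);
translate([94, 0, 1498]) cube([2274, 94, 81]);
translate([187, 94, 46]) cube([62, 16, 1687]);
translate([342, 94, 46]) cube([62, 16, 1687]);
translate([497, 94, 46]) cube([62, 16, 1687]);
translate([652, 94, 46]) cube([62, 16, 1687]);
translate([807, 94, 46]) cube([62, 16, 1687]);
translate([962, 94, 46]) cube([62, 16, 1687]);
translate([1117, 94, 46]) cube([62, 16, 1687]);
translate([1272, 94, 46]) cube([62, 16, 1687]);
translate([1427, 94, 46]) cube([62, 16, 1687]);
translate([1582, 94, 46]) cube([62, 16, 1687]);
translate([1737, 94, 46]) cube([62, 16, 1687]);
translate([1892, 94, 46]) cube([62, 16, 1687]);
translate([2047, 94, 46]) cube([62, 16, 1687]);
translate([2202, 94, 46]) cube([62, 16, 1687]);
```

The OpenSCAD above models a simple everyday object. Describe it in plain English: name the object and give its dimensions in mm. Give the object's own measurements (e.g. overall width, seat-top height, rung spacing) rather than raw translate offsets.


A fence section. Two 94×94 mm posts, 1751 mm tall, stand on the floor with a clear span of 2274 mm between their inner faces. Two horizontal rails of 94×81 mm section span the gap between the posts with their undersides at z = 171 mm and z = 1498 mm, flush with the posts' −y face. 14 pickets, each 62 mm wide, 16 mm thick and 1687 mm tall, are fixed to the +y face of the rails with their bottoms at z = 46 mm, spaced across the span with a 93 mm gap after the −x post and between neighbouring pickets, with 104 mm left before the +x post.


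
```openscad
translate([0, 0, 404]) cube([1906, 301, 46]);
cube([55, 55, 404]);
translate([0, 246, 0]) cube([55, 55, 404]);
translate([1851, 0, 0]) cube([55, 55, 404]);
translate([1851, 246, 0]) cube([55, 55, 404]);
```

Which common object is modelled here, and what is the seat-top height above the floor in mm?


A bench. The seat-top height is 450 mm.

A long slab on four corner posts — a bench. The slab sits at z = 404 with thickness 46, so the top is 404 + 46 = 450 mm.


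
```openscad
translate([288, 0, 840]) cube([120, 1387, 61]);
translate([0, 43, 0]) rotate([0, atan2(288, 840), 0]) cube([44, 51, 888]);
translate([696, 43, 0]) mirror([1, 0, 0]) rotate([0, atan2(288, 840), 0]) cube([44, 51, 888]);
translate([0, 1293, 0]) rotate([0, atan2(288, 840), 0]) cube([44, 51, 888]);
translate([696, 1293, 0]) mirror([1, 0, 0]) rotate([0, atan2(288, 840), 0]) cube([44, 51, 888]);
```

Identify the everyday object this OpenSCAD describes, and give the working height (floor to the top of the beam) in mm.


A sawhorse. The overall height is 901 mm.

A beam across two mirrored pairs of raked legs — a sawhorse. The beam's underside is at z = 840 (matching the legs' vertical rise in atan2(288, 840)) and the beam is 61 mm tall, so its top is at 840 + 61 = 901 mm. The raked legs top out at the beam's underside, so that is the highest point.


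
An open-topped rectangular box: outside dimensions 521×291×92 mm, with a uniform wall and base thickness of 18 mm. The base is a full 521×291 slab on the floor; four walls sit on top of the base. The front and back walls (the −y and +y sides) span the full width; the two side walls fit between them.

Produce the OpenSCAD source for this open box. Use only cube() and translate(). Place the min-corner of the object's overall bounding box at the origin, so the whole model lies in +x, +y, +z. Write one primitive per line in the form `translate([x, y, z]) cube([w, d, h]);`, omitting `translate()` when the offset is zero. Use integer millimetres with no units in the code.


cube([521, 291, 18]);
translate([0, 0, 18]) cube([521, 18, 74]);
translate([0, 273, 18]) cube([521, 18, 74]);
translate([0, 18, 18]) cube([18, 255, 74]);
translate([503, 18, 18]) cube([18, 255, 74]);


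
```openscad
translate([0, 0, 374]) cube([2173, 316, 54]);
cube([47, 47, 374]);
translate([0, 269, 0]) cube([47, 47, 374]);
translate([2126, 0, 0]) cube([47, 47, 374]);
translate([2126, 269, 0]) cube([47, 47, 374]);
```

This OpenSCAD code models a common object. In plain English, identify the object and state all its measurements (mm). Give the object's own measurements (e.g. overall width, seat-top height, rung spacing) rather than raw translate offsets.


A bench: a 2173×316 mm seat slab, 54 mm thick, top at z = 428 mm, on four 47×47 mm square legs flush with the seat corners and standing on z = 0.


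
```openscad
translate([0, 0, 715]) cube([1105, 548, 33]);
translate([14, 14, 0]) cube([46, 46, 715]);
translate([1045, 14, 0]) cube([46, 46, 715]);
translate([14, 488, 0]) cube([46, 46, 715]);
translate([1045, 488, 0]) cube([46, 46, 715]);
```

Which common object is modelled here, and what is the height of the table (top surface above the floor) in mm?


A table. The table height is 748 mm.

A 1105×548×33 slab sits at z = 715 on four 46 mm square posts — a table. The top surface is at 715 + 33 = 748 mm.


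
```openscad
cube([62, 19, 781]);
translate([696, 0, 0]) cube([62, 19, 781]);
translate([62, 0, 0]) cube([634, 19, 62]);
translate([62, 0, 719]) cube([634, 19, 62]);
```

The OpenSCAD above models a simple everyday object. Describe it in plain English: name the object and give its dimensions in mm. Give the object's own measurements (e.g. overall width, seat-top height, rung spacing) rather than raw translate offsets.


A rectangular picture frame lying in the x–z plane (depth along y). The opening is 634 mm wide (x) by 657 mm tall (z), surrounded by a border 62 mm wide on all four sides. The frame is 19 mm deep and is made of two full-height vertical stiles with two horizontal rails fitted between them.


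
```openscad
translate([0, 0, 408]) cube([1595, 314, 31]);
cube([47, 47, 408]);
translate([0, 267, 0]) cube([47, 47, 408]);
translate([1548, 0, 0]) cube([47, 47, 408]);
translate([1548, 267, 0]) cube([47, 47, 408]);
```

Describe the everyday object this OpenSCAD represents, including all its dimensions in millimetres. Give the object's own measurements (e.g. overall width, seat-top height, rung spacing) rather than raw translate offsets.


A long wooden bench with a 1595 mm (x) × 314 mm (y) seat, 31 mm thick, its top surface 439 mm above the floor. Four 47 mm square legs at the seat corners, flush with the edges, run from z = 0 to the seat underside.


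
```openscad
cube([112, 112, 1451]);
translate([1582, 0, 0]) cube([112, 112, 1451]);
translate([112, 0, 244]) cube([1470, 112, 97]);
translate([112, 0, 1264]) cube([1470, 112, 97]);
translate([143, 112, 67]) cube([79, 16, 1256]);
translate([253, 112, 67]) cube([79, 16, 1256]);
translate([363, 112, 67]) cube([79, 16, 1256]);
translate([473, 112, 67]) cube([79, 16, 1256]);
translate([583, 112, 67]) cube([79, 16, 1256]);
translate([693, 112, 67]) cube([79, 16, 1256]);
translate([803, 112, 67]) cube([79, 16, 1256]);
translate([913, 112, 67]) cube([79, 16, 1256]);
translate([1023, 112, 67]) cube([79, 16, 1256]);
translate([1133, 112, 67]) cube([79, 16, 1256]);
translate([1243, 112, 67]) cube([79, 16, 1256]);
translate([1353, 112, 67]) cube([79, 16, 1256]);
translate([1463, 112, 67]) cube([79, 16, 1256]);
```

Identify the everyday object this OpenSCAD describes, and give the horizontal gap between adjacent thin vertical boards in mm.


A fence section. The picket gap is 31 mm.

Two posts, two rails, 13 pickets — a fence section. Span 1470 mm holds 13 pickets of 79 mm with 14 equal gaps: ⌊(1470 − 13·79) / 14⌋ = 31 mm.


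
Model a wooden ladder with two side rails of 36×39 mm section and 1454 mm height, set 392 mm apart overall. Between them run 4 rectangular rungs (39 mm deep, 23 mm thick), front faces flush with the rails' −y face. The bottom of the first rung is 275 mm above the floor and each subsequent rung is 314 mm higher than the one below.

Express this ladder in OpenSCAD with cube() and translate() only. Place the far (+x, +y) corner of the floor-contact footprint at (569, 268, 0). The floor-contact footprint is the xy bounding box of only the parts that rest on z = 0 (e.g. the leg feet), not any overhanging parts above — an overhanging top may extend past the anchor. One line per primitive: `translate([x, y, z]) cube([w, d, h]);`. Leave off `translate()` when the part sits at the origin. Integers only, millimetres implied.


// rung span = 392 - 2*36 = 320
// rung[k] z = 275 + k*314
translate([177, 229, 0]) cube([36, 39, 1454]);
translate([533, 229, 0]) cube([36, 39, 1454]);
translate([213, 229, 275]) cube([320, 39, 23]);
translate([213, 229, 589]) cube([320, 39, 23]);
translate([213, 229, 903]) cube([320, 39, 23]);
translate([213, 229, 1217]) cube([320, 39, 23]);


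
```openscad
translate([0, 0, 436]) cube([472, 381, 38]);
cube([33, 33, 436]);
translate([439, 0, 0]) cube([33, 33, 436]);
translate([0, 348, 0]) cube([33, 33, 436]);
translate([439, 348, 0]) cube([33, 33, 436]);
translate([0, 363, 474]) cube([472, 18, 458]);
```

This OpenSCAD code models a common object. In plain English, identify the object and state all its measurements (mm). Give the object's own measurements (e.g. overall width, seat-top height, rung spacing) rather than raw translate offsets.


A chair. The seat is a 472×381×38 mm slab with its top at z = 474 mm, on four 33×33 mm corner legs (flush with the seat edges, standing on z = 0). A flat backrest 18 mm thick, 458 mm tall, spans the full seat width and rises from the seat top along its +y edge, rear face flush with the rear of the seat.


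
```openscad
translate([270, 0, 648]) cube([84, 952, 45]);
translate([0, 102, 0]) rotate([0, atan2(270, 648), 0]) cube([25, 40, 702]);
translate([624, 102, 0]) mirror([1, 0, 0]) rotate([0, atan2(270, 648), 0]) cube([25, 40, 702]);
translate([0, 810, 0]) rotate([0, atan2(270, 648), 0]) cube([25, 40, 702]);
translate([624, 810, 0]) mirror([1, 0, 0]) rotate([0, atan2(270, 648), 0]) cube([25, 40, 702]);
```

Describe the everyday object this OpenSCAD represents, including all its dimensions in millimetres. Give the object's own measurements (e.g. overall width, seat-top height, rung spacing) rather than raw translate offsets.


A sawhorse. A 84×952×45 mm beam (x, y, z) sits on two A-frame leg pairs. Each pair is two raked legs of 25×40 mm section (40 mm along y) splaying symmetrically in x. Each leg rises 648 mm vertically over 270 mm of horizontal reach and is 702 mm long along its own axis. Every leg's outer bottom edge rests on the floor and its outer top edge meets a bottom edge of the beam — the left legs (tilting toward +x) meet the beam's −x bottom edge, the right legs (their mirror images, tilting toward −x) meet its +x bottom edge — so the leg tops tuck under the beam, the beam's underside is 648 mm above the floor, and the feet are 624 mm apart outside-to-outside with the beam centred between them. The two leg pairs are set in 102 mm from either end of the beam.


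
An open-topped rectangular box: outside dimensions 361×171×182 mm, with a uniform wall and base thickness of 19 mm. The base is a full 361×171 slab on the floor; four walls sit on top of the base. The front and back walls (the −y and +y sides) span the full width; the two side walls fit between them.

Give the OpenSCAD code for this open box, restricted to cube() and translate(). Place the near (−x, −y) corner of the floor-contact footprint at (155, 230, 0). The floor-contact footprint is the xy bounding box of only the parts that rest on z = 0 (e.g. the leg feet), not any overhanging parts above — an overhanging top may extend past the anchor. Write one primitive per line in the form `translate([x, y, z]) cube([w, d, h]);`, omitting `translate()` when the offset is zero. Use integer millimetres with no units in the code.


translate([155, 230, 0]) cube([361, 171, 19]);
translate([155, 230, 19]) cube([361, 19, 163]);
translate([155, 382, 19]) cube([361, 19, 163]);
translate([155, 249, 19]) cube([19, 133, 163]);
translate([497, 249, 19]) cube([19, 133, 163]);


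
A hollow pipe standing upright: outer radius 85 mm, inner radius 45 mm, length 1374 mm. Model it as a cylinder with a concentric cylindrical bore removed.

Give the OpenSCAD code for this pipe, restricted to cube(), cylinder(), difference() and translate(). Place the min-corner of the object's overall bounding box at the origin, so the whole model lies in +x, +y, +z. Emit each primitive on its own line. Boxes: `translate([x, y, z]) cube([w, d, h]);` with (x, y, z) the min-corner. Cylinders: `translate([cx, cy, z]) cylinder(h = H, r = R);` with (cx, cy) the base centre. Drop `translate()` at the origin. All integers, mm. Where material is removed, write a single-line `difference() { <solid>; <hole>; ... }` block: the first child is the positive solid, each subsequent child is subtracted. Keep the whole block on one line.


difference() { translate([85, 85, 0]) cylinder(h = 1374, r = 85); translate([85, 85, 0]) cylinder(h = 1374, r = 45); }


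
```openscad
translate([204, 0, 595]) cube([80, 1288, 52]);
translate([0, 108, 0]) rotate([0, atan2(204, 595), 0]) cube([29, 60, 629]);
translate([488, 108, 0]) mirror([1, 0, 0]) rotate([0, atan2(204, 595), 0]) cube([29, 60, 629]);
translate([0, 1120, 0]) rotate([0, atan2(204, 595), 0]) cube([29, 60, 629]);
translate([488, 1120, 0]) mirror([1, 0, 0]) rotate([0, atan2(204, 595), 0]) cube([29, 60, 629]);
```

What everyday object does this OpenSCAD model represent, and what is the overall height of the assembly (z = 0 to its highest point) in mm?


A sawhorse. The overall height is 647 mm.

A beam across two mirrored pairs of raked legs — a sawhorse. The beam's underside is at z = 595 (matching the legs' vertical rise in atan2(204, 595)) and the beam is 52 mm tall, so its top is at 595 + 52 = 647 mm. The raked legs top out at the beam's underside, so that is the highest point.


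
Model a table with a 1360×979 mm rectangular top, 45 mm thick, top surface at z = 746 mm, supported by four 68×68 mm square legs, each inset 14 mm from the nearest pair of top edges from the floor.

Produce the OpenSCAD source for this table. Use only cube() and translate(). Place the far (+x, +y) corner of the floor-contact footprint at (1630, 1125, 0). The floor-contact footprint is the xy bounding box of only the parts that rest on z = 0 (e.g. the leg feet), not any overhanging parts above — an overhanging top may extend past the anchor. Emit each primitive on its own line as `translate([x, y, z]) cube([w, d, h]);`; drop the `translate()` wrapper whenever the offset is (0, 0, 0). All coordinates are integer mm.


translate([284, 160, 701]) cube([1360, 979, 45]);
translate([298, 174, 0]) cube([68, 68, 701]);
translate([1562, 174, 0]) cube([68, 68, 701]);
translate([298, 1057, 0]) cube([68, 68, 701]);
translate([1562, 1057, 0]) cube([68, 68, 701]);


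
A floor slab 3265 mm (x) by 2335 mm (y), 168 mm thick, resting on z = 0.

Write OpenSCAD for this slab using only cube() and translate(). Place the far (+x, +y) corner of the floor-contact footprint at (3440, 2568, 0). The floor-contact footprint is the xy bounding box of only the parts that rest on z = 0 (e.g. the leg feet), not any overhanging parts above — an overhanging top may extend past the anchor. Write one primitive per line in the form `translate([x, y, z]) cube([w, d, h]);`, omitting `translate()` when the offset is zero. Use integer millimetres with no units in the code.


translate([175, 233, 0]) cube([3265, 2335, 168]);


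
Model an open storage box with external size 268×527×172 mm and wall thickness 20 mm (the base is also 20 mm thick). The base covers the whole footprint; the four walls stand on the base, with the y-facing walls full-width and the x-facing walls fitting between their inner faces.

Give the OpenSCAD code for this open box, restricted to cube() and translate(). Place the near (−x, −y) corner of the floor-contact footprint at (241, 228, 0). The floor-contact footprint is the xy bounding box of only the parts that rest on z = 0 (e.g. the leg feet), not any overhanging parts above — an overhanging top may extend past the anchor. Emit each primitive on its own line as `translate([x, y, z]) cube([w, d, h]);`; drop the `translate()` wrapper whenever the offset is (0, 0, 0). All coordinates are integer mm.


translate([241, 228, 0]) cube([268, 527, 20]);
translate([241, 228, 20]) cube([268, 20, 152]);
translate([241, 735, 20]) cube([268, 20, 152]);
translate([241, 248, 20]) cube([20, 487, 152]);
translate([489, 248, 20]) cube([20, 487, 152]);


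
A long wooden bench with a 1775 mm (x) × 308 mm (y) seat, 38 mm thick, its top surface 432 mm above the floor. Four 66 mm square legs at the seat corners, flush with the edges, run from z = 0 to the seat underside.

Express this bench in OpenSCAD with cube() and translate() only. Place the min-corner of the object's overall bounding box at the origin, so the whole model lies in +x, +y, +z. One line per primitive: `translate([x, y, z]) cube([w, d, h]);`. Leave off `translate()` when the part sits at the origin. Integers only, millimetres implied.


// leg_h = 432 − 38 = 394
translate([0, 0, 394]) cube([1775, 308, 38]);
cube([66, 66, 394]);
translate([0, 242, 0]) cube([66, 66, 394]);
translate([1709, 0, 0]) cube([66, 66, 394]);
translate([1709, 242, 0]) cube([66, 66, 394]);


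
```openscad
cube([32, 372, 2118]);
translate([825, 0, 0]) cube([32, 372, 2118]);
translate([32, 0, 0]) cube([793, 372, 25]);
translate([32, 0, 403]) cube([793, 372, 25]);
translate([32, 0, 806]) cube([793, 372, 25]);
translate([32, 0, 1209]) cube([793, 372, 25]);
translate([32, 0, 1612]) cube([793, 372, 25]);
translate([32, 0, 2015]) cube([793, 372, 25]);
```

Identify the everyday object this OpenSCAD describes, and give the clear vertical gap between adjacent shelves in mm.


A bookshelf. The clear shelf gap is 378 mm.

Two tall side panels with 6 horizontal boards between them — a bookshelf. The first two shelf undersides are at z = 0 and z = 403; with shelf thickness 25, the clear gap is 403 − 0 − 25 = 378 mm.


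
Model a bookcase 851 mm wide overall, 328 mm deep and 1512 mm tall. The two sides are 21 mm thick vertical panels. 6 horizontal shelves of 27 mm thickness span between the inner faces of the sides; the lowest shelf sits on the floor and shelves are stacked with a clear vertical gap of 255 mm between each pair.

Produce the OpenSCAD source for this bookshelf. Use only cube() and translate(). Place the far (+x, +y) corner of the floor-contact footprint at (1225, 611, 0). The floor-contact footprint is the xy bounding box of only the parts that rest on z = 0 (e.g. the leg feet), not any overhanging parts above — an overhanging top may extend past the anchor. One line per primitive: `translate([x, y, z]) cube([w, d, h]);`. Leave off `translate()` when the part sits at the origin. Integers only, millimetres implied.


translate([374, 283, 0]) cube([21, 328, 1512]);
translate([1204, 283, 0]) cube([21, 328, 1512]);
translate([395, 283, 0]) cube([809, 328, 27]);
translate([395, 283, 282]) cube([809, 328, 27]);
translate([395, 283, 564]) cube([809, 328, 27]);
translate([395, 283, 846]) cube([809, 328, 27]);
translate([395, 283, 1128]) cube([809, 328, 27]);
translate([395, 283, 1410]) cube([809, 328, 27]);


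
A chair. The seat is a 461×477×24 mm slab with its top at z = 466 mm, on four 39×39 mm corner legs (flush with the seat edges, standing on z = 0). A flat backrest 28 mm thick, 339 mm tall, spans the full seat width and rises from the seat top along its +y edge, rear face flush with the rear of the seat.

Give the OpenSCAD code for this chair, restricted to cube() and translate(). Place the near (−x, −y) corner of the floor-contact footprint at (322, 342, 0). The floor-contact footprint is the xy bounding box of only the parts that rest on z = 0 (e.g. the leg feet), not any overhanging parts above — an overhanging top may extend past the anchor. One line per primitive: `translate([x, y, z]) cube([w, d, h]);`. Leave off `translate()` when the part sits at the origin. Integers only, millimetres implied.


translate([322, 342, 442]) cube([461, 477, 24]);
translate([322, 342, 0]) cube([39, 39, 442]);
translate([744, 342, 0]) cube([39, 39, 442]);
translate([322, 780, 0]) cube([39, 39, 442]);
translate([744, 780, 0]) cube([39, 39, 442]);
translate([322, 791, 466]) cube([461, 28, 339]);


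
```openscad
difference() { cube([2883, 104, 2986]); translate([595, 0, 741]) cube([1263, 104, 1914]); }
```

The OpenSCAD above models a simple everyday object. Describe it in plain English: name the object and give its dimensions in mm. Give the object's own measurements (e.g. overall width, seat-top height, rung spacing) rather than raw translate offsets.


A wall 2883 mm long (x), 104 mm thick (y), 2986 mm tall, with a rectangular window opening cut through it. The opening is 1263 mm wide and 1914 mm tall; its sill is at z = 741 mm and its near (−x) edge is 595 mm from the wall's −x end. The opening passes through the full wall thickness.


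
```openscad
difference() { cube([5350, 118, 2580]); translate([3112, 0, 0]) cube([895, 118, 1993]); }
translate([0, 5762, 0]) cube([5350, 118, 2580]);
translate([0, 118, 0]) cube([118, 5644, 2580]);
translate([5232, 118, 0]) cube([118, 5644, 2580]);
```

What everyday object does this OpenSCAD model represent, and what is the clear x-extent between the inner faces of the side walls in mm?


A single room. The interior width is 5114 mm.

Four walls enclosing a rectangle with a door in the front wall — a room. Outside width 5350 minus two 118 mm walls gives 5114 mm.


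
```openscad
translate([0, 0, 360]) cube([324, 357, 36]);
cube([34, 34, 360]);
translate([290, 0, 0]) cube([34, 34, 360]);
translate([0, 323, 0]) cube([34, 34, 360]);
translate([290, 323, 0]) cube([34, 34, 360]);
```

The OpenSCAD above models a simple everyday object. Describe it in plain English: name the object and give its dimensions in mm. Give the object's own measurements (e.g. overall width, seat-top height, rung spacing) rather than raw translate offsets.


A simple wooden stool: a rectangular seat 324 mm (x) by 357 mm (y), 36 mm thick, top face at z = 396 mm, on four square legs, each 34×34 mm in cross-section. The legs rest on z = 0, each flush with a corner of the seat.


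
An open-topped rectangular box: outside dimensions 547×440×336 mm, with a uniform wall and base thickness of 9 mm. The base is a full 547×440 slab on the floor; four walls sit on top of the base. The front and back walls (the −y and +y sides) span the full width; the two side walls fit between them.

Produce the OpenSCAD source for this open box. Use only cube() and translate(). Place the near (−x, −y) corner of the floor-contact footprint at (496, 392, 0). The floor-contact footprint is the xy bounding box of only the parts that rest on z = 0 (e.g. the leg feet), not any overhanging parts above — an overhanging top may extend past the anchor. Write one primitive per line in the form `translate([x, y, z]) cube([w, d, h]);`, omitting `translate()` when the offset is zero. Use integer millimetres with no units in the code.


translate([496, 392, 0]) cube([547, 440, 9]);
translate([496, 392, 9]) cube([547, 9, 327]);
translate([496, 823, 9]) cube([547, 9, 327]);
translate([496, 401, 9]) cube([9, 422, 327]);
translate([1034, 401, 9]) cube([9, 422, 327]);


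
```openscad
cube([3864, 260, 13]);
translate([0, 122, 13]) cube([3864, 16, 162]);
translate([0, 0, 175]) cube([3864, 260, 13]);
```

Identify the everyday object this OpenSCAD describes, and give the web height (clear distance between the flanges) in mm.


An I-beam. The web height is 162 mm.

Two wide flanges with a thin centred web — an I-beam. Overall 188 mm minus two 13 mm flanges gives a web of 188 − 2·13 = 162 mm.


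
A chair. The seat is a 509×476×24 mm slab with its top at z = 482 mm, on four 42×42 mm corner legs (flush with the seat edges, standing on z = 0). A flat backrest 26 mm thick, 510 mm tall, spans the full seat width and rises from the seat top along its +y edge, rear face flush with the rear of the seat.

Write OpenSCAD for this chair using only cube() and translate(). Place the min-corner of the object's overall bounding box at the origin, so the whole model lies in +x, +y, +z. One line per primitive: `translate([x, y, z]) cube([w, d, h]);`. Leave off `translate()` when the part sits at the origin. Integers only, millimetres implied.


translate([0, 0, 458]) cube([509, 476, 24]);
cube([42, 42, 458]);
translate([467, 0, 0]) cube([42, 42, 458]);
translate([0, 434, 0]) cube([42, 42, 458]);
translate([467, 434, 0]) cube([42, 42, 458]);
translate([0, 450, 482]) cube([509, 26, 510]);


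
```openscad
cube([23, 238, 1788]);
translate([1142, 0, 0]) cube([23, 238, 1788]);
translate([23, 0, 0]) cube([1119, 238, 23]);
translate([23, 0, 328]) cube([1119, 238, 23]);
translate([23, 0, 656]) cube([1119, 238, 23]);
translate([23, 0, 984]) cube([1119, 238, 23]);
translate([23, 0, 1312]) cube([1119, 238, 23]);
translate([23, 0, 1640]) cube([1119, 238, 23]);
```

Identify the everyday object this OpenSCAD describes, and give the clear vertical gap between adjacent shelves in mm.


A bookshelf. The clear shelf gap is 305 mm.

Two tall side panels with 6 horizontal boards between them — a bookshelf. The first two shelf undersides are at z = 0 and z = 328; with shelf thickness 23, the clear gap is 328 − 0 − 23 = 305 mm.


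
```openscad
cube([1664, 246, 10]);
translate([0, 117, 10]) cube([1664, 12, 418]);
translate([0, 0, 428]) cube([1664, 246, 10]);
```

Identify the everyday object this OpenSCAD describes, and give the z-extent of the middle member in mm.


An I-beam. The web height is 418 mm.

Two wide flanges with a thin centred web — an I-beam. Overall 438 mm minus two 10 mm flanges gives a web of 438 − 2·10 = 418 mm.


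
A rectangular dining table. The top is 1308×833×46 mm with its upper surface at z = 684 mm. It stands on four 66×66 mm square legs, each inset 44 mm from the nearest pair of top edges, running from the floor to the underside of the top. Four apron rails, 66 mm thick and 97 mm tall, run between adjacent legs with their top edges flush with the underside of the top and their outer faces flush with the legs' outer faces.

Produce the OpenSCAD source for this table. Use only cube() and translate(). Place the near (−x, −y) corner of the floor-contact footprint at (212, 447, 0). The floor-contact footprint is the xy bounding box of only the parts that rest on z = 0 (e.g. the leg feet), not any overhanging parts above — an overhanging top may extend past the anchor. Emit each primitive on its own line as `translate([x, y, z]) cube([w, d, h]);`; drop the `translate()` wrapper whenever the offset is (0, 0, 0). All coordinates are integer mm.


// leg_h = 684 - 46 = 638
// apron z = 638 - 97 = 541
translate([168, 403, 638]) cube([1308, 833, 46]);
translate([212, 447, 0]) cube([66, 66, 638]);
translate([1366, 447, 0]) cube([66, 66, 638]);
translate([212, 1126, 0]) cube([66, 66, 638]);
translate([1366, 1126, 0]) cube([66, 66, 638]);
translate([278, 447, 541]) cube([1088, 66, 97]);
translate([278, 1126, 541]) cube([1088, 66, 97]);
translate([212, 513, 541]) cube([66, 613, 97]);
translate([1366, 513, 541]) cube([66, 613, 97]);


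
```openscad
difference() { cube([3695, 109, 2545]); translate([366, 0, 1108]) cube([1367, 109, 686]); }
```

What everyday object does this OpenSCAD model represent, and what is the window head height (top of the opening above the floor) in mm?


A wall with a window opening. The window head height is 1794 mm.

A wall with a rectangular opening subtracted — a window. Sill at z = 1108, opening 686 mm tall, so the head is at 1108 + 686 = 1794 mm.


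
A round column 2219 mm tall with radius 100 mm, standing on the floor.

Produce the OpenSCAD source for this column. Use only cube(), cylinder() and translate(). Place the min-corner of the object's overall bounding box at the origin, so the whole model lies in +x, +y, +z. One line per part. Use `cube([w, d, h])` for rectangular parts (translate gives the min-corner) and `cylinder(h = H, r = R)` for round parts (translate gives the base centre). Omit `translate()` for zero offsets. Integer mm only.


translate([100, 100, 0]) cylinder(h = 2219, r = 100);


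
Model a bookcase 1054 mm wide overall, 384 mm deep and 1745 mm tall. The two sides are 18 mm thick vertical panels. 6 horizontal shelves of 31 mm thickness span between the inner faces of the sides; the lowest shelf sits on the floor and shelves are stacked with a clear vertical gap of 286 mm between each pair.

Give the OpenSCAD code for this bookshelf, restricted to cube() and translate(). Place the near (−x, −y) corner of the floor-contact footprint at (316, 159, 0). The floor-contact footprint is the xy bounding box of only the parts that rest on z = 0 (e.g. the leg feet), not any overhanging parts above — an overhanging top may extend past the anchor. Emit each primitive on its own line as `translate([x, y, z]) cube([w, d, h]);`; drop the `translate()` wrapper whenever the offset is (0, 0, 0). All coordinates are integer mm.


translate([316, 159, 0]) cube([18, 384, 1745]);
translate([1352, 159, 0]) cube([18, 384, 1745]);
translate([334, 159, 0]) cube([1018, 384, 31]);
translate([334, 159, 317]) cube([1018, 384, 31]);
translate([334, 159, 634]) cube([1018, 384, 31]);
translate([334, 159, 951]) cube([1018, 384, 31]);
translate([334, 159, 1268]) cube([1018, 384, 31]);
translate([334, 159, 1585]) cube([1018, 384, 31]);


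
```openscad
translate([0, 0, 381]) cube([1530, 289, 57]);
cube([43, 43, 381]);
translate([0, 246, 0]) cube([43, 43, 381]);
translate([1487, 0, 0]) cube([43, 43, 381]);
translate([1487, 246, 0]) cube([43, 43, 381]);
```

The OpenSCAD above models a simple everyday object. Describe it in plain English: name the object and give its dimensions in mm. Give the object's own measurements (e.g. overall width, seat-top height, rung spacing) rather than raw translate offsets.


A long wooden bench with a 1530 mm (x) × 289 mm (y) seat, 57 mm thick, its top surface 438 mm above the floor. Four 43 mm square legs at the seat corners, flush with the edges, run from z = 0 to the seat underside.


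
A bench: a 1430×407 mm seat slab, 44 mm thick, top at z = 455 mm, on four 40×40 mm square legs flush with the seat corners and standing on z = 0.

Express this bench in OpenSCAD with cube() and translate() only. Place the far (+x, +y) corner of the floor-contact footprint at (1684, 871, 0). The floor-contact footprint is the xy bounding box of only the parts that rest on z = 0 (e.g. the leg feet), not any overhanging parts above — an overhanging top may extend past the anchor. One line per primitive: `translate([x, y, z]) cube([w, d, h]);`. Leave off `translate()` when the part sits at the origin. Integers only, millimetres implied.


translate([254, 464, 411]) cube([1430, 407, 44]);
translate([254, 464, 0]) cube([40, 40, 411]);
translate([254, 831, 0]) cube([40, 40, 411]);
translate([1644, 464, 0]) cube([40, 40, 411]);
translate([1644, 831, 0]) cube([40, 40, 411]);


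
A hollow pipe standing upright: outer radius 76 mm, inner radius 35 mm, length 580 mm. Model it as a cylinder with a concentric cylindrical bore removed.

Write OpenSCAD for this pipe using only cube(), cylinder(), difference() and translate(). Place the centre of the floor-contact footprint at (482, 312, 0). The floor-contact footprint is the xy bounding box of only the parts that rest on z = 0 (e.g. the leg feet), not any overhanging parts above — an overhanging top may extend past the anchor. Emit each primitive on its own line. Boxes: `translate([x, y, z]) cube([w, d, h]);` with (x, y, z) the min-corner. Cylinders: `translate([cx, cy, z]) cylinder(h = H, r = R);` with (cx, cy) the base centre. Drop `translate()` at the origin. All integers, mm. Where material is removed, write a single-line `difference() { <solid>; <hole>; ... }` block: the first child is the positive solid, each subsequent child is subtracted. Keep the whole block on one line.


difference() { translate([482, 312, 0]) cylinder(h = 580, r = 76); translate([482, 312, 0]) cylinder(h = 580, r = 35); }


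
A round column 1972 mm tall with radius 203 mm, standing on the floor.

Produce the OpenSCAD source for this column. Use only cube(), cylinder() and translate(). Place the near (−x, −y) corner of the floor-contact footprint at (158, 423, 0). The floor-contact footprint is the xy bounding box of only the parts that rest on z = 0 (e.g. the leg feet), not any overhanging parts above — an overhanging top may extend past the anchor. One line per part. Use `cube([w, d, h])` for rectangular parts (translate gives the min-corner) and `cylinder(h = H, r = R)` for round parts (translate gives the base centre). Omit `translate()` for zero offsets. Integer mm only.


translate([361, 626, 0]) cylinder(h = 1972, r = 203);


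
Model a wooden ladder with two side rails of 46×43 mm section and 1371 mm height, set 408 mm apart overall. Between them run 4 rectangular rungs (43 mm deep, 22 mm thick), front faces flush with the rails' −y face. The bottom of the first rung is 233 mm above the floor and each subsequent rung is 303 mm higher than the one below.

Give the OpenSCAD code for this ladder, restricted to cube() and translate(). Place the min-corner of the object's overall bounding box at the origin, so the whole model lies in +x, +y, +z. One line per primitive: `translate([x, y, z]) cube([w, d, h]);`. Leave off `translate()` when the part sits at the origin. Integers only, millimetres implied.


cube([46, 43, 1371]);
translate([362, 0, 0]) cube([46, 43, 1371]);
translate([46, 0, 233]) cube([316, 43, 22]);
translate([46, 0, 536]) cube([316, 43, 22]);
translate([46, 0, 839]) cube([316, 43, 22]);
translate([46, 0, 1142]) cube([316, 43, 22]);


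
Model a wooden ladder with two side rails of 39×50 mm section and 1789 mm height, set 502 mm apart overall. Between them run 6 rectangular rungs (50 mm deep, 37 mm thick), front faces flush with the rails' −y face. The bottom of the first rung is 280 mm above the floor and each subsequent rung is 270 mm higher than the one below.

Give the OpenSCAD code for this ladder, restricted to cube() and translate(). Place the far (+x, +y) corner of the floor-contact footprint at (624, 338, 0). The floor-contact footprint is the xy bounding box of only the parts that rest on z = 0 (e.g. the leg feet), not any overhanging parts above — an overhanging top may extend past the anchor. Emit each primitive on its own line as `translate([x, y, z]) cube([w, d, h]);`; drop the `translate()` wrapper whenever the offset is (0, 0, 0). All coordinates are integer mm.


// rung span = 502 - 2*39 = 424
// rung[k] z = 280 + k*270
translate([122, 288, 0]) cube([39, 50, 1789]);
translate([585, 288, 0]) cube([39, 50, 1789]);
translate([161, 288, 280]) cube([424, 50, 37]);
translate([161, 288, 550]) cube([424, 50, 37]);
translate([161, 288, 820]) cube([424, 50, 37]);
translate([161, 288, 1090]) cube([424, 50, 37]);
translate([161, 288, 1360]) cube([424, 50, 37]);
translate([161, 288, 1630]) cube([424, 50, 37]);


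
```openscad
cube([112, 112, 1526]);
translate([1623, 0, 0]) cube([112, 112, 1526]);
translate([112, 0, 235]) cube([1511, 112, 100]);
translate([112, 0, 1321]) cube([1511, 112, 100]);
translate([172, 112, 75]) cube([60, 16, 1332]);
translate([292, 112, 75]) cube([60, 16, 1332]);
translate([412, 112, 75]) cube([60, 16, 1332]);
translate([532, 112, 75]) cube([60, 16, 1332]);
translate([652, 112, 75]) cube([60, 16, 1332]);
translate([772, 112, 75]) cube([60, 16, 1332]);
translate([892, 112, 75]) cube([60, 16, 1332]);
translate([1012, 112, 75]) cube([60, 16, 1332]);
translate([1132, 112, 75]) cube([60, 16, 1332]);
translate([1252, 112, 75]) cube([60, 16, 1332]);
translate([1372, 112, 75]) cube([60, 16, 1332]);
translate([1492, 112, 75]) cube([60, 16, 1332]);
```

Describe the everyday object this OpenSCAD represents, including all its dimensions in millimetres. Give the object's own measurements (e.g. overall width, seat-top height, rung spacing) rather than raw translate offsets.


A fence section. Two 112×112 mm posts, 1526 mm tall, stand on the floor with a clear span of 1511 mm between their inner faces. Two horizontal rails of 112×100 mm section span the gap between the posts with their undersides at z = 235 mm and z = 1321 mm, flush with the posts' −y face. 12 pickets, each 60 mm wide, 16 mm thick and 1332 mm tall, are fixed to the +y face of the rails with their bottoms at z = 75 mm, spaced across the span with a 60 mm gap after the −x post and between neighbouring pickets, with 71 mm left before the +x post.
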